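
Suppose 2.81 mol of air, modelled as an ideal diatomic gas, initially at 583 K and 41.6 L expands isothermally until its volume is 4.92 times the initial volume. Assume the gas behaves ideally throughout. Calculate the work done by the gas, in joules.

P₁ = nRT₁/V₁ = 2.81×8.314×583/41.6 = 327 kPa.
Isothermal: T stays 583 K; PV = const ⇒ V₂ = 205 L, P₂ = 66.5 kPa.
W = nRT ln(V₂/V₁) = 2.81×8.314×583×ln(4.92) = 21700 J.

21700 J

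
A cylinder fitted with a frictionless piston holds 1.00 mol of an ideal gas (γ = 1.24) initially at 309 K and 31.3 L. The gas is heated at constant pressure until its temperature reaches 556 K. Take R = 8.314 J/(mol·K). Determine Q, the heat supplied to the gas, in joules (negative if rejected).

10600 J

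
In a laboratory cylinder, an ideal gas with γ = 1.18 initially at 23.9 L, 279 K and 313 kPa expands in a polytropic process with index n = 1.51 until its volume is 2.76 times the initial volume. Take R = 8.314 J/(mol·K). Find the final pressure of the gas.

67.6 kPa

Polytropic n=1.51: T₂ = T₁(V₁/V₂)^(n−1) = 279×(0.362)^0.51 = 166 K; P₂ = P₁(V₁/V₂)^n = 67.6 kPa.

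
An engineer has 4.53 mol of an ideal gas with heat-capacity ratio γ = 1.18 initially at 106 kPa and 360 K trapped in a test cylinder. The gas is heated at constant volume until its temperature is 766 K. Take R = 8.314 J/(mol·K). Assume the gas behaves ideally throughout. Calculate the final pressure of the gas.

V₁ = nRT₁/P₁ = 4.53×8.314×360/106 = 128 L.
Isochoric: V stays 128 L; P/T = const ⇒ T₂ = 766 K, P₂ = 226 kPa.

226 kPa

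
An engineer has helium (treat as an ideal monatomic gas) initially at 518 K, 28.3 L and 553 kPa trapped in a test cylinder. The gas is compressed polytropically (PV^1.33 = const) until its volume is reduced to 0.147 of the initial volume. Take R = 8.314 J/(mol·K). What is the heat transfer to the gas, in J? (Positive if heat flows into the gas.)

-21100 J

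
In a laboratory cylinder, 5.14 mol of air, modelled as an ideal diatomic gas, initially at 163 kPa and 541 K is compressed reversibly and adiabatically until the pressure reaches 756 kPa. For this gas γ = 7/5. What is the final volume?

V₁ = nRT₁/P₁ = 5.14×8.314×541/163 = 142 L.
Adiabatic: T₂/T₁ = (P₂/P₁)^((γ−1)/γ) ⇒ T₂ = 541×(4.64)^0.286 = 839 K; V₂ = 47.4 L.

47.4 L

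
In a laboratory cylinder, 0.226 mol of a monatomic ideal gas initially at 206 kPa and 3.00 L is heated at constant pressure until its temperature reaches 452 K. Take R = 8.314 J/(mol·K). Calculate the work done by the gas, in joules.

231 J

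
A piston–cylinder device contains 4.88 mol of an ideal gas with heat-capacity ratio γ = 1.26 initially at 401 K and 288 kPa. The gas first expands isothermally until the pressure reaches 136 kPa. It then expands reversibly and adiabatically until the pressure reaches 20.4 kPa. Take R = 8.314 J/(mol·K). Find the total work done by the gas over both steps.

32500 J

V₁ = nRT₁/P₁ = 4.88×8.314×401/288 = 56.5 L.
Step 1 — Isothermal: T stays 401 K; PV = const ⇒ V₂ = 120 L, P₂ = 136 kPa.
ΔU = 0 (ideal gas, T constant).
W = nRT ln(V₂/V₁) = 4.88×8.314×401×ln(2.12) = 12200 J.
Q = ΔU + W = 12200 J.
State after step 1: P = 136 kPa, V = 120 L, T = 401 K.
Step 2 — Adiabatic: T₂/T₁ = (P₂/P₁)^((γ−1)/γ) ⇒ T₂ = 401×(0.150)^0.206 = 271 K; V₂ = 539 L.
ΔU = nCvΔT = 4.88×32.0×(271−401) = -20300 J.
Q = 0 for an adiabatic process, so W = −ΔU = 20300 J.
Net over both steps: W = 32500 J, Q = 12200 J, ΔU = -20300 J.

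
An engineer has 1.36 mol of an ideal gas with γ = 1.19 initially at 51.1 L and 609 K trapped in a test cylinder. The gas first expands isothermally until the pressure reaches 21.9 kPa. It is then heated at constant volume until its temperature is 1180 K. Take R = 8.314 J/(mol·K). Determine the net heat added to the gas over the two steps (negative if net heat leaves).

46500 J

P₁ = nRT₁/V₁ = 1.36×8.314×609/51.1 = 135 kPa.
Step 1 — Isothermal: T stays 609 K; PV = const ⇒ V₂ = 314 L, P₂ = 21.9 kPa.
ΔU = 0 (ideal gas, T constant).
W = nRT ln(V₂/V₁) = 1.36×8.314×609×ln(6.15) = 12500 J.
Q = ΔU + W = 12500 J.
State after step 1: P = 21.9 kPa, V = 314 L, T = 609 K.
Step 2 — Isochoric: V stays 314 L; P/T = const ⇒ T₂ = 1180 K, P₂ = 42.4 kPa.
W = 0 (no volume change).
ΔU = nCvΔT = 1.36×43.8×(1180−609) = 34000 J.
Q = ΔU = 34000 J.
Net over both steps: W = 12500 J, Q = 46500 J, ΔU = 34000 J.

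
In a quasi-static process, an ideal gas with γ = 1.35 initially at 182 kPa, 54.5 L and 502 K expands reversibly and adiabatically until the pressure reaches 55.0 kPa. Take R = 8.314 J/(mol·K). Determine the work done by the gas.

7560 J

n = P₁V₁/(RT₁) = 182×54.5/(8.314×502) = 2.38 mol.
Adiabatic: T₂/T₁ = (P₂/P₁)^((γ−1)/γ) ⇒ T₂ = 502×(0.302)^0.259 = 368 K; V₂ = 132 L.
ΔU = nCvΔT = 2.38×23.8×(368−502) = -7560 J.
Q = 0 for an adiabatic process, so W = −ΔU = 7560 J.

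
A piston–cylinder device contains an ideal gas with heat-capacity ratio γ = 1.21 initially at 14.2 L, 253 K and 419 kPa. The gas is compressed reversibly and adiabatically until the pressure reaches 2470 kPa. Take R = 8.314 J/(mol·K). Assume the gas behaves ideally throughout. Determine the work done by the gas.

-10200 J

n = P₁V₁/(RT₁) = 419×14.2/(8.314×253) = 2.83 mol.
Adiabatic: T₂/T₁ = (P₂/P₁)^((γ−1)/γ) ⇒ T₂ = 253×(5.89)^0.174 = 344 K; V₂ = 3.28 L.
ΔU = nCvΔT = 2.83×39.6×(344−253) = 10200 J.
Q = 0 for an adiabatic process, so W = −ΔU = -10200 J.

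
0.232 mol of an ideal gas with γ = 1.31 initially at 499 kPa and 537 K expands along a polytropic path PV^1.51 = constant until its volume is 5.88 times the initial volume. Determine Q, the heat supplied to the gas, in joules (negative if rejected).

-779 J

V₁ = nRT₁/P₁ = 0.232×8.314×537/499 = 2.08 L.
Polytropic n=1.51: T₂ = T₁(V₁/V₂)^(n−1) = 537×(0.170)^0.51 = 218 K; P₂ = P₁(V₁/V₂)^n = 34.4 kPa.
W = (P₁V₁−P₂V₂)/(n−1) = (499×2.08−34.4×12.2)/0.51 = 1210 J.
ΔU = nCvΔT = 0.232×26.8×(218−537) = -1990 J.
Q = ΔU + W = -779 J.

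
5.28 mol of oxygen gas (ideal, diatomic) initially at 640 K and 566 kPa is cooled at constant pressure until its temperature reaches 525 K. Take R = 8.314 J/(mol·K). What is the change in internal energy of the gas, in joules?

V₁ = nRT₁/P₁ = 5.28×8.314×640/566 = 49.6 L.
Isobaric: P stays 566 kPa; V/T = const ⇒ T₂ = 525 K, V₂ = 40.7 L.
For an ideal gas ΔU = nCvΔT with Cv = (5/2)R = 20.8 J/(mol·K).
ΔU = 5.28×20.8×(525−640) = -12600 J.

-12600 J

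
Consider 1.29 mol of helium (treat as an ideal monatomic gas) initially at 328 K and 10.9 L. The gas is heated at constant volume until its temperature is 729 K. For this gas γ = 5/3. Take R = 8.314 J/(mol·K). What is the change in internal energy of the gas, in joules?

6450 J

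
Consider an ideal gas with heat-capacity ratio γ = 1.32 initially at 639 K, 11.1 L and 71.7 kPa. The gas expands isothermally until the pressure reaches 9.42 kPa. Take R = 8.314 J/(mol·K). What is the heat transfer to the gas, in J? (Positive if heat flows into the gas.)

n = P₁V₁/(RT₁) = 71.7×11.1/(8.314×639) = 0.150 mol.
Isothermal: T stays 639 K; PV = const ⇒ V₂ = 84.5 L, P₂ = 9.42 kPa.
ΔU = 0 (ideal gas, T constant).
W = nRT ln(V₂/V₁) = 0.150×8.314×639×ln(7.61) = 1620 J.
Q = ΔU + W = 1620 J.

1620 J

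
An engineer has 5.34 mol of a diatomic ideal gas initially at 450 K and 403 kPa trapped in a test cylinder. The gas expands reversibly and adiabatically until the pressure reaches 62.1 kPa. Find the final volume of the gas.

V₁ = nRT₁/P₁ = 5.34×8.314×450/403 = 49.6 L.
Adiabatic: T₂/T₁ = (P₂/P₁)^((γ−1)/γ) ⇒ T₂ = 450×(0.154)^0.286 = 264 K; V₂ = 189 L.

189 L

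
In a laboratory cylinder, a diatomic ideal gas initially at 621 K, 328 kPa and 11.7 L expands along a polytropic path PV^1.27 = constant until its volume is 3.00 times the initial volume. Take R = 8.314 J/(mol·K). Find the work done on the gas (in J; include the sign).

-3650 J

n = P₁V₁/(RT₁) = 328×11.7/(8.314×621) = 0.743 mol.
Polytropic n=1.27: T₂ = T₁(V₁/V₂)^(n−1) = 621×(0.333)^0.27 = 462 K; P₂ = P₁(V₁/V₂)^n = 81.3 kPa.
W = (P₁V₁−P₂V₂)/(n−1) = (328×11.7−81.3×35.1)/0.27 = 3650 J.
Work done on the gas = −W_by = -3650 J.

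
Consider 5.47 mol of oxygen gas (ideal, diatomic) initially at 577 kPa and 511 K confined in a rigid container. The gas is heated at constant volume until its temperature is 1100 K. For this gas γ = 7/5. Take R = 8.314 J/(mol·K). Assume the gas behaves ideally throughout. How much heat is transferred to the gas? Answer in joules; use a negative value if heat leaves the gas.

67000 J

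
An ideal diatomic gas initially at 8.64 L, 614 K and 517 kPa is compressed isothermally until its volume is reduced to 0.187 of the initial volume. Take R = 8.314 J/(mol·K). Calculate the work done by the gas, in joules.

-7490 J

n = P₁V₁/(RT₁) = 517×8.64/(8.314×614) = 0.875 mol.
Isothermal: T stays 614 K; PV = const ⇒ V₂ = 1.62 L, P₂ = 2760 kPa.
W = nRT ln(V₂/V₁) = 0.875×8.314×614×ln(0.187) = -7490 J.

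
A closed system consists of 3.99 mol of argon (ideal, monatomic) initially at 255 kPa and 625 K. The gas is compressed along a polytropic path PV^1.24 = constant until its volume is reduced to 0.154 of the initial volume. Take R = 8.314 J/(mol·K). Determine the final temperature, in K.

979 K

V₁ = nRT₁/P₁ = 3.99×8.314×625/255 = 81.3 L.
Polytropic n=1.24: T₂ = T₁(V₁/V₂)^(n−1) = 625×(6.49)^0.24 = 979 K; P₂ = P₁(V₁/V₂)^n = 2590 kPa.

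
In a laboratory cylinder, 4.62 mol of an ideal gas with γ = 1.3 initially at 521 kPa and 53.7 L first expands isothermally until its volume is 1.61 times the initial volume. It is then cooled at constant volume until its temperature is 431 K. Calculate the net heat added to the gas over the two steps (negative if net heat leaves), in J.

-24800 J

T₁ = P₁V₁/(nR) = 521×53.7/(4.62×8.314) = 728 K.
Step 1 — Isothermal: T stays 728 K; PV = const ⇒ V₂ = 86.5 L, P₂ = 324 kPa.
ΔU = 0 (ideal gas, T constant).
W = nRT ln(V₂/V₁) = 4.62×8.314×728×ln(1.61) = 13300 J.
Q = ΔU + W = 13300 J.
State after step 1: P = 324 kPa, V = 86.5 L, T = 728 K.
Step 2 — Isochoric: V stays 86.5 L; P/T = const ⇒ T₂ = 431 K, P₂ = 191 kPa.
W = 0 (no volume change).
ΔU = nCvΔT = 4.62×27.7×(431−728) = -38100 J.
Q = ΔU = -38100 J.
Net over both steps: W = 13300 J, Q = -24800 J, ΔU = -38100 J.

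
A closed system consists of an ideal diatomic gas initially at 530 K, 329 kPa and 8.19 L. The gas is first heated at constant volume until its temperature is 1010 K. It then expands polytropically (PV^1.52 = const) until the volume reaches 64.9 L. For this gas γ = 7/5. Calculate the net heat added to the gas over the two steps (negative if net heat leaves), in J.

n = P₁V₁/(RT₁) = 329×8.19/(8.314×530) = 0.611 mol.
Step 1 — Isochoric: V stays 8.19 L; P/T = const ⇒ T₂ = 1010 K, P₂ = 627 kPa.
W = 0 (no volume change).
ΔU = nCvΔT = 0.611×20.8×(1010−530) = 6100 J.
Q = ΔU = 6100 J.
State after step 1: P = 627 kPa, V = 8.19 L, T = 1010 K.
Step 2 — Polytropic n=1.52: T₂ = T₁(V₁/V₂)^(n−1) = 1010×(0.126)^0.52 = 344 K; P₂ = P₁(V₁/V₂)^n = 27.0 kPa.
W = (P₁V₁−P₂V₂)/(n−1) = (627×8.19−27.0×64.9)/0.52 = 6510 J.
ΔU = nCvΔT = 0.611×20.8×(344−1010) = -8460 J.
Q = ΔU + W = -1950 J.
Net over both steps: W = 6510 J, Q = 4150 J, ΔU = -2360 J.

4150 J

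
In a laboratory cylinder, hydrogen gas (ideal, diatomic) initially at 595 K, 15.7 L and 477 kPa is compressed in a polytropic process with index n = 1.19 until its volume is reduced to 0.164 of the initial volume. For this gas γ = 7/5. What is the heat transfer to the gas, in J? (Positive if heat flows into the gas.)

n = P₁V₁/(RT₁) = 477×15.7/(8.314×595) = 1.51 mol.
Polytropic n=1.19: T₂ = T₁(V₁/V₂)^(n−1) = 595×(6.10)^0.19 = 839 K; P₂ = P₁(V₁/V₂)^n = 4100 kPa.
W = (P₁V₁−P₂V₂)/(n−1) = (477×15.7−4100×2.57)/0.19 = -16200 J.
ΔU = nCvΔT = 1.51×20.8×(839−595) = 7670 J.
Q = ΔU + W = -8480 J.

-8480 J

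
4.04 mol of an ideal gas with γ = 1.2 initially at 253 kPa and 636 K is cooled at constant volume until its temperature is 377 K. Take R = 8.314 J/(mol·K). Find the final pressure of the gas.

150 kPa

V₁ = nRT₁/P₁ = 4.04×8.314×636/253 = 84.4 L.
Isochoric: V stays 84.4 L; P/T = const ⇒ T₂ = 377 K, P₂ = 150 kPa.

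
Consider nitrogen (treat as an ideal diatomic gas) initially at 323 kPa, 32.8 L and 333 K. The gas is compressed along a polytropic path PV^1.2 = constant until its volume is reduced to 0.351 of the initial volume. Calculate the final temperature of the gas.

411 K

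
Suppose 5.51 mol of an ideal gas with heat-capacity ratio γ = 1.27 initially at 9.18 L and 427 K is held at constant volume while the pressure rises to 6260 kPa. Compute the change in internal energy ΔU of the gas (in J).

140000 J

P₁ = nRT₁/V₁ = 5.51×8.314×427/9.18 = 2130 kPa.
Isochoric: V stays 9.18 L; P/T = const ⇒ T₂ = 1250 K, P₂ = 6260 kPa.
For an ideal gas ΔU = nCvΔT with Cv = R/(γ−1) = 30.8 J/(mol·K).
ΔU = 5.51×30.8×(1250−427) = 140000 J.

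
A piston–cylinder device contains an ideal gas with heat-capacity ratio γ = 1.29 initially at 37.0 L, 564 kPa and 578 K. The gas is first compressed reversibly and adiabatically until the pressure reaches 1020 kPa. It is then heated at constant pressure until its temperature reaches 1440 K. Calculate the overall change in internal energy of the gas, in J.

107000 J

n = P₁V₁/(RT₁) = 564×37.0/(8.314×578) = 4.34 mol.
Step 1 — Adiabatic: T₂/T₁ = (P₂/P₁)^((γ−1)/γ) ⇒ T₂ = 578×(1.81)^0.225 = 660 K; V₂ = 23.4 L.
ΔU = nCvΔT = 4.34×28.7×(660−578) = 10300 J.
Q = 0 for an adiabatic process, so W = −ΔU = -10300 J.
State after step 1: P = 1020 kPa, V = 23.4 L, T = 660 K.
Step 2 — Isobaric: P stays 1020 kPa; V/T = const ⇒ T₂ = 1440 K, V₂ = 51.0 L.
W = PΔV = 1020×(51.0−23.4) kPa·L = 28100 J.
ΔU = nCvΔT = 4.34×28.7×(1440−660) = 97100 J.
Q = ΔU + W = nCpΔT = 125000 J.
Net over both steps: W = 17900 J, Q = 125000 J, ΔU = 107000 J.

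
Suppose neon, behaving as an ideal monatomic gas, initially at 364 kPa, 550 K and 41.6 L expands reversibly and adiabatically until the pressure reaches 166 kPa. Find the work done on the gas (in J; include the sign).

-6120 J

n = P₁V₁/(RT₁) = 364×41.6/(8.314×550) = 3.31 mol.
Adiabatic: T₂/T₁ = (P₂/P₁)^((γ−1)/γ) ⇒ T₂ = 550×(0.456)^0.400 = 402 K; V₂ = 66.6 L.
ΔU = nCvΔT = 3.31×12.5×(402−550) = -6120 J.
Q = 0 for an adiabatic process, so W = −ΔU = 6120 J.
Work done on the gas = −W_by = -6120 J.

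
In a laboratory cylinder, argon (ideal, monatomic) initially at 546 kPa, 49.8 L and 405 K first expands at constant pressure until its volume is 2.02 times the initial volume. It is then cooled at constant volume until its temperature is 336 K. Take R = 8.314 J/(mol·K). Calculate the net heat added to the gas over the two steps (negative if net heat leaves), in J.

n = P₁V₁/(RT₁) = 546×49.8/(8.314×405) = 8.08 mol.
Step 1 — Isobaric: P stays 546 kPa; V/T = const ⇒ T₂ = 818 K, V₂ = 101 L.
W = PΔV = 546×(101−49.8) kPa·L = 27700 J.
ΔU = nCvΔT = 8.08×12.5×(818−405) = 41600 J.
Q = ΔU + W = nCpΔT = 69300 J.
State after step 1: P = 546 kPa, V = 101 L, T = 818 K.
Step 2 — Isochoric: V stays 101 L; P/T = const ⇒ T₂ = 336 K, P₂ = 224 kPa.
W = 0 (no volume change).
ΔU = nCvΔT = 8.08×12.5×(336−818) = -48600 J.
Q = ΔU = -48600 J.
Net over both steps: W = 27700 J, Q = 20800 J, ΔU = -6950 J.

20800 J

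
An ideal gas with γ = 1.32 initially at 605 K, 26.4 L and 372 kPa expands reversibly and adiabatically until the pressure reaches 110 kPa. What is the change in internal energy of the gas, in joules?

-7850 J

n = P₁V₁/(RT₁) = 372×26.4/(8.314×605) = 1.95 mol.
Adiabatic: T₂/T₁ = (P₂/P₁)^((γ−1)/γ) ⇒ T₂ = 605×(0.296)^0.242 = 450 K; V₂ = 66.4 L.
For an ideal gas ΔU = nCvΔT with Cv = R/(γ−1) = 26.0 J/(mol·K).
ΔU = 1.95×26.0×(450−605) = -7850 J.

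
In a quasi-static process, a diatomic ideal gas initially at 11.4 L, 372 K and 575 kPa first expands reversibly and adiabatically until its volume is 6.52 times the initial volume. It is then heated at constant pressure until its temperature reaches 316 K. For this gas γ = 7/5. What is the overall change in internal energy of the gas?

n = P₁V₁/(RT₁) = 575×11.4/(8.314×372) = 2.12 mol.
Step 1 — Adiabatic: TV^(γ−1) = const ⇒ T₂ = 372×(0.153)^0.400 = 176 K; PV^γ = const ⇒ P₂ = 41.7 kPa.
ΔU = nCvΔT = 2.12×20.8×(176−372) = -8650 J.
Q = 0 for an adiabatic process, so W = −ΔU = 8650 J.
State after step 1: P = 41.7 kPa, V = 74.3 L, T = 176 K.
Step 2 — Isobaric: P stays 41.7 kPa; V/T = const ⇒ T₂ = 316 K, V₂ = 134 L.
W = PΔV = 41.7×(134−74.3) kPa·L = 2470 J.
ΔU = nCvΔT = 2.12×20.8×(316−176) = 6180 J.
Q = ΔU + W = nCpΔT = 8650 J.
Net over both steps: W = 11100 J, Q = 8650 J, ΔU = -2470 J.

-2470 J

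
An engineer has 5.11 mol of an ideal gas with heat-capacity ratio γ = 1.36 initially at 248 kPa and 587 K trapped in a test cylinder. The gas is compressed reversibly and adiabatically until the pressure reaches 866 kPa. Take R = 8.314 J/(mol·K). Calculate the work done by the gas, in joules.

V₁ = nRT₁/P₁ = 5.11×8.314×587/248 = 101 L.
Adiabatic: T₂/T₁ = (P₂/P₁)^((γ−1)/γ) ⇒ T₂ = 587×(3.49)^0.265 = 817 K; V₂ = 40.1 L.
ΔU = nCvΔT = 5.11×23.1×(817−587) = 27200 J.
Q = 0 for an adiabatic process, so W = −ΔU = -27200 J.

-27200 J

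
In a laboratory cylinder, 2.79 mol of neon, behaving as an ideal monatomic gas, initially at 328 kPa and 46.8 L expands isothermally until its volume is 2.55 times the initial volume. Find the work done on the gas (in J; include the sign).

-14400 J

T₁ = P₁V₁/(nR) = 328×46.8/(2.79×8.314) = 662 K.
Isothermal: T stays 662 K; PV = const ⇒ V₂ = 119 L, P₂ = 129 kPa.
W = nRT ln(V₂/V₁) = 2.79×8.314×662×ln(2.55) = 14400 J.
Work done on the gas = −W_by = -14400 J.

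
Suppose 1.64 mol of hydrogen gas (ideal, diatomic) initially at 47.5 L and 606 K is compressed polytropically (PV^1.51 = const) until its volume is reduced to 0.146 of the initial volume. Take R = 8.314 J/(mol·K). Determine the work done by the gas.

-27000 J

P₁ = nRT₁/V₁ = 1.64×8.314×606/47.5 = 174 kPa.
Polytropic n=1.51: T₂ = T₁(V₁/V₂)^(n−1) = 606×(6.85)^0.51 = 1620 K; P₂ = P₁(V₁/V₂)^n = 3180 kPa.
W = (P₁V₁−P₂V₂)/(n−1) = (174×47.5−3180×6.93)/0.51 = -27000 J.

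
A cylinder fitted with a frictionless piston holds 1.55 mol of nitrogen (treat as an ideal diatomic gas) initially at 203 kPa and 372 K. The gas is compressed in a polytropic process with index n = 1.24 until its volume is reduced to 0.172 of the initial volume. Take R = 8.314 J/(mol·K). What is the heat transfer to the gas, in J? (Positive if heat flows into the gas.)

V₁ = nRT₁/P₁ = 1.55×8.314×372/203 = 23.6 L.
Polytropic n=1.24: T₂ = T₁(V₁/V₂)^(n−1) = 372×(5.81)^0.24 = 568 K; P₂ = P₁(V₁/V₂)^n = 1800 kPa.
W = (P₁V₁−P₂V₂)/(n−1) = (203×23.6−1800×4.06)/0.24 = -10500 J.
ΔU = nCvΔT = 1.55×20.8×(568−372) = 6300 J.
Q = ΔU + W = -4200 J.

-4200 J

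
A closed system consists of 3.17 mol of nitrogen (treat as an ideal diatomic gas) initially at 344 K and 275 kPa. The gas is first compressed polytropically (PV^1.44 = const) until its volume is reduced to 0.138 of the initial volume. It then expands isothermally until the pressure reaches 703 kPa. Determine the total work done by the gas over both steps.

V₁ = nRT₁/P₁ = 3.17×8.314×344/275 = 33.0 L.
Step 1 — Polytropic n=1.44: T₂ = T₁(V₁/V₂)^(n−1) = 344×(7.25)^0.44 = 822 K; P₂ = P₁(V₁/V₂)^n = 4760 kPa.
W = (P₁V₁−P₂V₂)/(n−1) = (275×33.0−4760×4.55)/0.44 = -28600 J.
ΔU = nCvΔT = 3.17×20.8×(822−344) = 31500 J.
Q = ΔU + W = 2860 J.
State after step 1: P = 4760 kPa, V = 4.55 L, T = 822 K.
Step 2 — Isothermal: T stays 822 K; PV = const ⇒ V₂ = 30.8 L, P₂ = 703 kPa.
ΔU = 0 (ideal gas, T constant).
W = nRT ln(V₂/V₁) = 3.17×8.314×822×ln(6.78) = 41500 J.
Q = ΔU + W = 41500 J.
Net over both steps: W = 12800 J, Q = 44300 J, ΔU = 31500 J.

12800 J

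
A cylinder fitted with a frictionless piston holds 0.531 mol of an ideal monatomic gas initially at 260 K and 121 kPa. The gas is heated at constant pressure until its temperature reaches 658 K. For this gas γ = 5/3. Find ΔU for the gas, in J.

V₁ = nRT₁/P₁ = 0.531×8.314×260/121 = 9.49 L.
Isobaric: P stays 121 kPa; V/T = const ⇒ T₂ = 658 K, V₂ = 24.0 L.
For an ideal gas ΔU = nCvΔT with Cv = (3/2)R = 12.5 J/(mol·K).
ΔU = 0.531×12.5×(658−260) = 2640 J.

2640 J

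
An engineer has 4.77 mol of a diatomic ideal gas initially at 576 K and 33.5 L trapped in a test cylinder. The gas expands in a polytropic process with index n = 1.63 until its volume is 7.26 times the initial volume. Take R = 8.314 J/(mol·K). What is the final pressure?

26.9 kPa

P₁ = nRT₁/V₁ = 4.77×8.314×576/33.5 = 682 kPa.
Polytropic n=1.63: T₂ = T₁(V₁/V₂)^(n−1) = 576×(0.138)^0.63 = 165 K; P₂ = P₁(V₁/V₂)^n = 26.9 kPa.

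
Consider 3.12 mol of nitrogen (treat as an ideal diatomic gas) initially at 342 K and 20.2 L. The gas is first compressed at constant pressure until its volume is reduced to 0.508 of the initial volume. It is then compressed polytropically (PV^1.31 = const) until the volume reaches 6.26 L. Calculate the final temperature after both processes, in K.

P₁ = nRT₁/V₁ = 3.12×8.314×342/20.2 = 439 kPa.
Step 1 — Isobaric: P stays 439 kPa; V/T = const ⇒ T₂ = 174 K, V₂ = 10.3 L.
W = PΔV = 439×(10.3−20.2) kPa·L = -4360 J.
ΔU = nCvΔT = 3.12×20.8×(174−342) = -10900 J.
Q = ΔU + W = nCpΔT = -15300 J.
State after step 1: P = 439 kPa, V = 10.3 L, T = 174 K.
Step 2 — Polytropic n=1.31: T₂ = T₁(V₁/V₂)^(n−1) = 174×(1.64)^0.31 = 203 K; P₂ = P₁(V₁/V₂)^n = 839 kPa.
W = (P₁V₁−P₂V₂)/(n−1) = (439×10.3−839×6.26)/0.31 = -2410 J.
ΔU = nCvΔT = 3.12×20.8×(203−174) = 1870 J.
Q = ΔU + W = -542 J.
Net over both steps: W = -6770 J, Q = -15800 J, ΔU = -9050 J.

203 K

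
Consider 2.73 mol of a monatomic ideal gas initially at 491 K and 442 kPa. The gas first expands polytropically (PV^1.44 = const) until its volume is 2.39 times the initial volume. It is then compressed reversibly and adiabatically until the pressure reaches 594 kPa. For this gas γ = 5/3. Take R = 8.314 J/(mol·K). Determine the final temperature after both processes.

622 K

V₁ = nRT₁/P₁ = 2.73×8.314×491/442 = 25.2 L.
Step 1 — Polytropic n=1.44: T₂ = T₁(V₁/V₂)^(n−1) = 491×(0.418)^0.44 = 335 K; P₂ = P₁(V₁/V₂)^n = 126 kPa.
W = (P₁V₁−P₂V₂)/(n−1) = (442×25.2−126×60.3)/0.44 = 8070 J.
ΔU = nCvΔT = 2.73×12.5×(335−491) = -5320 J.
Q = ΔU + W = 2740 J.
State after step 1: P = 126 kPa, V = 60.3 L, T = 335 K.
Step 2 — Adiabatic: T₂/T₁ = (P₂/P₁)^((γ−1)/γ) ⇒ T₂ = 335×(4.71)^0.400 = 622 K; V₂ = 23.8 L.
ΔU = nCvΔT = 2.73×12.5×(622−335) = 9790 J.
Q = 0 for an adiabatic process, so W = −ΔU = -9790 J.
Net over both steps: W = -1720 J, Q = 2740 J, ΔU = 4460 J.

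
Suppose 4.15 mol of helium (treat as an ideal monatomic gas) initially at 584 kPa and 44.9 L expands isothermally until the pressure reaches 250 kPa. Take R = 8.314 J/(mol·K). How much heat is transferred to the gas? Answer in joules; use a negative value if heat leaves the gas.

22200 J

T₁ = P₁V₁/(nR) = 584×44.9/(4.15×8.314) = 760 K.
Isothermal: T stays 760 K; PV = const ⇒ V₂ = 105 L, P₂ = 250 kPa.
ΔU = 0 (ideal gas, T constant).
W = nRT ln(V₂/V₁) = 4.15×8.314×760×ln(2.34) = 22200 J.
Q = ΔU + W = 22200 J.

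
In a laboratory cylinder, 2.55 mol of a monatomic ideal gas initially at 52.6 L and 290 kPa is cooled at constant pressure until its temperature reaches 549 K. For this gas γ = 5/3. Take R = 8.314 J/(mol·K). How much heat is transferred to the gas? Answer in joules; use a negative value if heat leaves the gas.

-9040 J

T₁ = P₁V₁/(nR) = 290×52.6/(2.55×8.314) = 720 K.
Isobaric: P stays 290 kPa; V/T = const ⇒ T₂ = 549 K, V₂ = 40.1 L.
W = PΔV = 290×(40.1−52.6) kPa·L = -3610 J.
ΔU = nCvΔT = 2.55×12.5×(549−720) = -5420 J.
Q = ΔU + W = nCpΔT = -9040 J.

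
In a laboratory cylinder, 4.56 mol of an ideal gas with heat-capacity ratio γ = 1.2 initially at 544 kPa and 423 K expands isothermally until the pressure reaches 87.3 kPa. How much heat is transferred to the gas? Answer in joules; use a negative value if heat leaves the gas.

V₁ = nRT₁/P₁ = 4.56×8.314×423/544 = 29.5 L.
Isothermal: T stays 423 K; PV = const ⇒ V₂ = 184 L, P₂ = 87.3 kPa.
ΔU = 0 (ideal gas, T constant).
W = nRT ln(V₂/V₁) = 4.56×8.314×423×ln(6.23) = 29300 J.
Q = ΔU + W = 29300 J.

29300 J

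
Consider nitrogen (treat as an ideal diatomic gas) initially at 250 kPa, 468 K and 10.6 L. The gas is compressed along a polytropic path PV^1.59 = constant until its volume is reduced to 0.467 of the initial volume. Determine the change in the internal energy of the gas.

3760 J

n = P₁V₁/(RT₁) = 250×10.6/(8.314×468) = 0.681 mol.
Polytropic n=1.59: T₂ = T₁(V₁/V₂)^(n−1) = 468×(2.14)^0.59 = 733 K; P₂ = P₁(V₁/V₂)^n = 839 kPa.
For an ideal gas ΔU = nCvΔT with Cv = (5/2)R = 20.8 J/(mol·K).
ΔU = 0.681×20.8×(733−468) = 3760 J.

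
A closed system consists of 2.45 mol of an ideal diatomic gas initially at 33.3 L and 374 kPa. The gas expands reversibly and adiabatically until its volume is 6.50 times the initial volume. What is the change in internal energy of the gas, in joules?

T₁ = P₁V₁/(nR) = 374×33.3/(2.45×8.314) = 611 K.
Adiabatic: TV^(γ−1) = const ⇒ T₂ = 611×(0.154)^0.400 = 289 K; PV^γ = const ⇒ P₂ = 27.2 kPa.
For an ideal gas ΔU = nCvΔT with Cv = (5/2)R = 20.8 J/(mol·K).
ΔU = 2.45×20.8×(289−611) = -16400 J.

-16400 J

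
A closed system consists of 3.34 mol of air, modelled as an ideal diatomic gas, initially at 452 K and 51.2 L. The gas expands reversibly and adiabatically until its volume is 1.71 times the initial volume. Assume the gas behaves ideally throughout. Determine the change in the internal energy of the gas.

-6060 J

P₁ = nRT₁/V₁ = 3.34×8.314×452/51.2 = 245 kPa.
Adiabatic: TV^(γ−1) = const ⇒ T₂ = 452×(0.585)^0.400 = 365 K; PV^γ = const ⇒ P₂ = 116 kPa.
For an ideal gas ΔU = nCvΔT with Cv = (5/2)R = 20.8 J/(mol·K).
ΔU = 3.34×20.8×(365−452) = -6060 J.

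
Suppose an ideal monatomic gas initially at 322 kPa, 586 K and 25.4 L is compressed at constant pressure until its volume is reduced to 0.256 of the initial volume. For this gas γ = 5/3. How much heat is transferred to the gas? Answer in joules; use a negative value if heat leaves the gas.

-15200 J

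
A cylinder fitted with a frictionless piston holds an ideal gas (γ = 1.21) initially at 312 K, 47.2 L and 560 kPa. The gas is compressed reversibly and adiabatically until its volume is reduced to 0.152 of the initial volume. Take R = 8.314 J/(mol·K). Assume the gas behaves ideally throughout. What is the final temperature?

463 K

Adiabatic: TV^(γ−1) = const ⇒ T₂ = 312×(6.58)^0.210 = 463 K; PV^γ = const ⇒ P₂ = 5470 kPa.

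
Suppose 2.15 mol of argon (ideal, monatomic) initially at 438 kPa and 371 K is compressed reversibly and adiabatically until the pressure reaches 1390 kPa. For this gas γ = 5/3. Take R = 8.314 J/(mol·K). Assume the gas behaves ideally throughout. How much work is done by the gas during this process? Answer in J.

V₁ = nRT₁/P₁ = 2.15×8.314×371/438 = 15.1 L.
Adiabatic: T₂/T₁ = (P₂/P₁)^((γ−1)/γ) ⇒ T₂ = 371×(3.17)^0.400 = 589 K; V₂ = 7.57 L.
ΔU = nCvΔT = 2.15×12.5×(589−371) = 5840 J.
Q = 0 for an adiabatic process, so W = −ΔU = -5840 J.

-5840 J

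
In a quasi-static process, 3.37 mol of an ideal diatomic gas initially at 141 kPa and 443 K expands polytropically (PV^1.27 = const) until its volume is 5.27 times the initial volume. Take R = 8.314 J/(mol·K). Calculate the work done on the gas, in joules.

V₁ = nRT₁/P₁ = 3.37×8.314×443/141 = 88.0 L.
Polytropic n=1.27: T₂ = T₁(V₁/V₂)^(n−1) = 443×(0.190)^0.27 = 283 K; P₂ = P₁(V₁/V₂)^n = 17.1 kPa.
W = (P₁V₁−P₂V₂)/(n−1) = (141×88.0−17.1×464)/0.27 = 16600 J.
Work done on the gas = −W_by = -16600 J.

-16600 J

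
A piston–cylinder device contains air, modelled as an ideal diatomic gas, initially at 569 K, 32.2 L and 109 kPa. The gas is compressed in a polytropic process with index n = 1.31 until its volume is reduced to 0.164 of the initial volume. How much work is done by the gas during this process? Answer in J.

-8510 J

n = P₁V₁/(RT₁) = 109×32.2/(8.314×569) = 0.742 mol.
Polytropic n=1.31: T₂ = T₁(V₁/V₂)^(n−1) = 569×(6.10)^0.31 = 997 K; P₂ = P₁(V₁/V₂)^n = 1160 kPa.
W = (P₁V₁−P₂V₂)/(n−1) = (109×32.2−1160×5.28)/0.31 = -8510 J.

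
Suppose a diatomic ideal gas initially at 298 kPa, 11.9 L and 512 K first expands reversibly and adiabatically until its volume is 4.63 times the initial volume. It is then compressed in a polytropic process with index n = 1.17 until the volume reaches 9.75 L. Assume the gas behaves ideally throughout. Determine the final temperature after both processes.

n = P₁V₁/(RT₁) = 298×11.9/(8.314×512) = 0.833 mol.
Step 1 — Adiabatic: TV^(γ−1) = const ⇒ T₂ = 512×(0.216)^0.400 = 277 K; PV^γ = const ⇒ P₂ = 34.9 kPa.
ΔU = nCvΔT = 0.833×20.8×(277−512) = -4060 J.
Q = 0 for an adiabatic process, so W = −ΔU = 4060 J.
State after step 1: P = 34.9 kPa, V = 55.1 L, T = 277 K.
Step 2 — Polytropic n=1.17: T₂ = T₁(V₁/V₂)^(n−1) = 277×(5.65)^0.17 = 372 K; P₂ = P₁(V₁/V₂)^n = 264 kPa.
W = (P₁V₁−P₂V₂)/(n−1) = (34.9×55.1−264×9.75)/0.17 = -3870 J.
ΔU = nCvΔT = 0.833×20.8×(372−277) = 1640 J.
Q = ΔU + W = -2220 J.
Net over both steps: W = 195 J, Q = -2220 J, ΔU = -2420 J.

372 K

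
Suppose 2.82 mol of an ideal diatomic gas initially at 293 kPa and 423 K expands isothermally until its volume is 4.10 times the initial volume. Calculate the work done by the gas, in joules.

14000 J

V₁ = nRT₁/P₁ = 2.82×8.314×423/293 = 33.8 L.
Isothermal: T stays 423 K; PV = const ⇒ V₂ = 139 L, P₂ = 71.5 kPa.
W = nRT ln(V₂/V₁) = 2.82×8.314×423×ln(4.10) = 14000 J.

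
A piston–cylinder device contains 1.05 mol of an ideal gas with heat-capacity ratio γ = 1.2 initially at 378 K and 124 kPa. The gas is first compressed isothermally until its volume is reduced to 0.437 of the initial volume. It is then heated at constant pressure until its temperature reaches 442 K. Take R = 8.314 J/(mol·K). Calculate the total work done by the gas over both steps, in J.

-2170 J

V₁ = nRT₁/P₁ = 1.05×8.314×378/124 = 26.6 L.
Step 1 — Isothermal: T stays 378 K; PV = const ⇒ V₂ = 11.6 L, P₂ = 284 kPa.
ΔU = 0 (ideal gas, T constant).
W = nRT ln(V₂/V₁) = 1.05×8.314×378×ln(0.437) = -2730 J.
Q = ΔU + W = -2730 J.
State after step 1: P = 284 kPa, V = 11.6 L, T = 378 K.
Step 2 — Isobaric: P stays 284 kPa; V/T = const ⇒ T₂ = 442 K, V₂ = 13.6 L.
W = PΔV = 284×(13.6−11.6) kPa·L = 559 J.
ΔU = nCvΔT = 1.05×41.6×(442−378) = 2790 J.
Q = ΔU + W = nCpΔT = 3350 J.
Net over both steps: W = -2170 J, Q = 621 J, ΔU = 2790 J.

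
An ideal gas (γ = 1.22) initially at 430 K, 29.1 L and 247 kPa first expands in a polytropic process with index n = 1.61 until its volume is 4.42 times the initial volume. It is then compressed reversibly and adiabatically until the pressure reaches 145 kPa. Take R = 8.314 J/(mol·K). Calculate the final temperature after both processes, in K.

243 K

n = P₁V₁/(RT₁) = 247×29.1/(8.314×430) = 2.01 mol.
Step 1 — Polytropic n=1.61: T₂ = T₁(V₁/V₂)^(n−1) = 430×(0.226)^0.61 = 174 K; P₂ = P₁(V₁/V₂)^n = 22.6 kPa.
W = (P₁V₁−P₂V₂)/(n−1) = (247×29.1−22.6×129)/0.61 = 7020 J.
ΔU = nCvΔT = 2.01×37.8×(174−430) = -19500 J.
Q = ΔU + W = -12500 J.
State after step 1: P = 22.6 kPa, V = 129 L, T = 174 K.
Step 2 — Adiabatic: T₂/T₁ = (P₂/P₁)^((γ−1)/γ) ⇒ T₂ = 174×(6.42)^0.180 = 243 K; V₂ = 28.0 L.
ΔU = nCvΔT = 2.01×37.8×(243−174) = 5260 J.
Q = 0 for an adiabatic process, so W = −ΔU = -5260 J.
Net over both steps: W = 1760 J, Q = -12500 J, ΔU = -14200 J.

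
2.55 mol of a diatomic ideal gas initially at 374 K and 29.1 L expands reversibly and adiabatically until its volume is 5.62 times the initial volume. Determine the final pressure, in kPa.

24.3 kPa

P₁ = nRT₁/V₁ = 2.55×8.314×374/29.1 = 272 kPa.
Adiabatic: TV^(γ−1) = const ⇒ T₂ = 374×(0.178)^0.400 = 187 K; PV^γ = const ⇒ P₂ = 24.3 kPa.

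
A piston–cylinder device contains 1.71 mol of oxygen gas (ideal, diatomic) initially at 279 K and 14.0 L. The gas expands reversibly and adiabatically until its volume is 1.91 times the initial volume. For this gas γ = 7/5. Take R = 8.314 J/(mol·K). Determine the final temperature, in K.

215 K

P₁ = nRT₁/V₁ = 1.71×8.314×279/14.0 = 283 kPa.
Adiabatic: TV^(γ−1) = const ⇒ T₂ = 279×(0.524)^0.400 = 215 K; PV^γ = const ⇒ P₂ = 115 kPa.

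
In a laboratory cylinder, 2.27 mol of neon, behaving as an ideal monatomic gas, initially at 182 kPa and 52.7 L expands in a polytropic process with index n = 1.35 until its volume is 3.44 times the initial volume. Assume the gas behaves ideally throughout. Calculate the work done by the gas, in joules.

9620 J

T₁ = P₁V₁/(nR) = 182×52.7/(2.27×8.314) = 508 K.
Polytropic n=1.35: T₂ = T₁(V₁/V₂)^(n−1) = 508×(0.291)^0.35 = 330 K; P₂ = P₁(V₁/V₂)^n = 34.3 kPa.
W = (P₁V₁−P₂V₂)/(n−1) = (182×52.7−34.3×181)/0.35 = 9620 J.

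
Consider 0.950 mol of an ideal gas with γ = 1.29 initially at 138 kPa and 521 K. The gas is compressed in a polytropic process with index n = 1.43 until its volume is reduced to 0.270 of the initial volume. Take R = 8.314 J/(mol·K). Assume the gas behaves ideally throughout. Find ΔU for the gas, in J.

V₁ = nRT₁/P₁ = 0.950×8.314×521/138 = 29.8 L.
Polytropic n=1.43: T₂ = T₁(V₁/V₂)^(n−1) = 521×(3.70)^0.43 = 915 K; P₂ = P₁(V₁/V₂)^n = 897 kPa.
For an ideal gas ΔU = nCvΔT with Cv = R/(γ−1) = 28.7 J/(mol·K).
ΔU = 0.950×28.7×(915−521) = 10700 J.

10700 J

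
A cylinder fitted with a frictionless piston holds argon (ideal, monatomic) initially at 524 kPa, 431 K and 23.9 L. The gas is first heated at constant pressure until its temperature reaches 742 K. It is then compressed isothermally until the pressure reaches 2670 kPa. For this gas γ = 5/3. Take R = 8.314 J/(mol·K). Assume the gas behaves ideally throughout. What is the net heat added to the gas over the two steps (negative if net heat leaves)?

n = P₁V₁/(RT₁) = 524×23.9/(8.314×431) = 3.49 mol.
Step 1 — Isobaric: P stays 524 kPa; V/T = const ⇒ T₂ = 742 K, V₂ = 41.1 L.
W = PΔV = 524×(41.1−23.9) kPa·L = 9040 J.
ΔU = nCvΔT = 3.49×12.5×(742−431) = 13600 J.
Q = ΔU + W = nCpΔT = 22600 J.
State after step 1: P = 524 kPa, V = 41.1 L, T = 742 K.
Step 2 — Isothermal: T stays 742 K; PV = const ⇒ V₂ = 8.08 L, P₂ = 2670 kPa.
ΔU = 0 (ideal gas, T constant).
W = nRT ln(V₂/V₁) = 3.49×8.314×742×ln(0.196) = -35100 J.
Q = ΔU + W = -35100 J.
Net over both steps: W = -26100 J, Q = -12500 J, ΔU = 13600 J.

-12500 J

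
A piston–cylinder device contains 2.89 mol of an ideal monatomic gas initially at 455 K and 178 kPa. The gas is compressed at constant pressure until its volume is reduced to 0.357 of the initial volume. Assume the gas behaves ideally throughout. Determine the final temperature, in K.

V₁ = nRT₁/P₁ = 2.89×8.314×455/178 = 61.4 L.
Isobaric: P stays 178 kPa; V/T = const ⇒ T₂ = 162 K, V₂ = 21.9 L.

162 K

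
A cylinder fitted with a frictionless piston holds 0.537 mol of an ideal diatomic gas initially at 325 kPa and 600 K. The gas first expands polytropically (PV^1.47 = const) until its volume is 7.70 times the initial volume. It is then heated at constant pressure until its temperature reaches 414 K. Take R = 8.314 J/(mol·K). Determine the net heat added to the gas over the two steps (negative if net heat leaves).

V₁ = nRT₁/P₁ = 0.537×8.314×600/325 = 8.24 L.
Step 1 — Polytropic n=1.47: T₂ = T₁(V₁/V₂)^(n−1) = 600×(0.130)^0.47 = 230 K; P₂ = P₁(V₁/V₂)^n = 16.2 kPa.
W = (P₁V₁−P₂V₂)/(n−1) = (325×8.24−16.2×63.5)/0.47 = 3520 J.
ΔU = nCvΔT = 0.537×20.8×(230−600) = -4130 J.
Q = ΔU + W = -615 J.
State after step 1: P = 16.2 kPa, V = 63.5 L, T = 230 K.
Step 2 — Isobaric: P stays 16.2 kPa; V/T = const ⇒ T₂ = 414 K, V₂ = 114 L.
W = PΔV = 16.2×(114−63.5) kPa·L = 822 J.
ΔU = nCvΔT = 0.537×20.8×(414−230) = 2060 J.
Q = ΔU + W = nCpΔT = 2880 J.
Net over both steps: W = 4340 J, Q = 2260 J, ΔU = -2080 J.

2260 J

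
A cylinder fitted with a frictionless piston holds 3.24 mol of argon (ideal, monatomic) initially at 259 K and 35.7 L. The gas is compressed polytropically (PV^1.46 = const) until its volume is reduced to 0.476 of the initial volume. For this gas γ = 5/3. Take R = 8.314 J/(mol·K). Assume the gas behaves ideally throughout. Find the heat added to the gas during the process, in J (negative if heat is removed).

-1910 J

P₁ = nRT₁/V₁ = 3.24×8.314×259/35.7 = 195 kPa.
Polytropic n=1.46: T₂ = T₁(V₁/V₂)^(n−1) = 259×(2.10)^0.46 = 364 K; P₂ = P₁(V₁/V₂)^n = 578 kPa.
W = (P₁V₁−P₂V₂)/(n−1) = (195×35.7−578×17.0)/0.46 = -6170 J.
ΔU = nCvΔT = 3.24×12.5×(364−259) = 4260 J.
Q = ΔU + W = -1910 J.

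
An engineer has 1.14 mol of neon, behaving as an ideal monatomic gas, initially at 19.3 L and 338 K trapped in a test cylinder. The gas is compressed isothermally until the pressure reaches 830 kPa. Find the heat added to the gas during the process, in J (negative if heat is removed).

P₁ = nRT₁/V₁ = 1.14×8.314×338/19.3 = 166 kPa.
Isothermal: T stays 338 K; PV = const ⇒ V₂ = 3.86 L, P₂ = 830 kPa.
ΔU = 0 (ideal gas, T constant).
W = nRT ln(V₂/V₁) = 1.14×8.314×338×ln(0.200) = -5160 J.
Q = ΔU + W = -5160 J.

-5160 J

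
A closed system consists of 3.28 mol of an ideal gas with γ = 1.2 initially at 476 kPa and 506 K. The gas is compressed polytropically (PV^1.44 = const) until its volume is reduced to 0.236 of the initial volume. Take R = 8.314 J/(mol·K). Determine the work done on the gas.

V₁ = nRT₁/P₁ = 3.28×8.314×506/476 = 29.0 L.
Polytropic n=1.44: T₂ = T₁(V₁/V₂)^(n−1) = 506×(4.24)^0.44 = 955 K; P₂ = P₁(V₁/V₂)^n = 3810 kPa.
W = (P₁V₁−P₂V₂)/(n−1) = (476×29.0−3810×6.84)/0.44 = -27800 J.
Work done on the gas = −W_by = 27800 J.

27800 J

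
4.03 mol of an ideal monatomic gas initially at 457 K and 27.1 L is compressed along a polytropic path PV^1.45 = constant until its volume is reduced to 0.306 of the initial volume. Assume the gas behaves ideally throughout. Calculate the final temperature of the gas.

779 K

P₁ = nRT₁/V₁ = 4.03×8.314×457/27.1 = 565 kPa.
Polytropic n=1.45: T₂ = T₁(V₁/V₂)^(n−1) = 457×(3.27)^0.45 = 779 K; P₂ = P₁(V₁/V₂)^n = 3150 kPa.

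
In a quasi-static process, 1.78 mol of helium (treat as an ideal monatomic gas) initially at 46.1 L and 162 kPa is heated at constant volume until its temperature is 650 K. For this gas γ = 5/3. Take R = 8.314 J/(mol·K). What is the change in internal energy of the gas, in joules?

3230 J

T₁ = P₁V₁/(nR) = 162×46.1/(1.78×8.314) = 505 K.
Isochoric: V stays 46.1 L; P/T = const ⇒ T₂ = 650 K, P₂ = 209 kPa.
For an ideal gas ΔU = nCvΔT with Cv = (3/2)R = 12.5 J/(mol·K).
ΔU = 1.78×12.5×(650−505) = 3230 J.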